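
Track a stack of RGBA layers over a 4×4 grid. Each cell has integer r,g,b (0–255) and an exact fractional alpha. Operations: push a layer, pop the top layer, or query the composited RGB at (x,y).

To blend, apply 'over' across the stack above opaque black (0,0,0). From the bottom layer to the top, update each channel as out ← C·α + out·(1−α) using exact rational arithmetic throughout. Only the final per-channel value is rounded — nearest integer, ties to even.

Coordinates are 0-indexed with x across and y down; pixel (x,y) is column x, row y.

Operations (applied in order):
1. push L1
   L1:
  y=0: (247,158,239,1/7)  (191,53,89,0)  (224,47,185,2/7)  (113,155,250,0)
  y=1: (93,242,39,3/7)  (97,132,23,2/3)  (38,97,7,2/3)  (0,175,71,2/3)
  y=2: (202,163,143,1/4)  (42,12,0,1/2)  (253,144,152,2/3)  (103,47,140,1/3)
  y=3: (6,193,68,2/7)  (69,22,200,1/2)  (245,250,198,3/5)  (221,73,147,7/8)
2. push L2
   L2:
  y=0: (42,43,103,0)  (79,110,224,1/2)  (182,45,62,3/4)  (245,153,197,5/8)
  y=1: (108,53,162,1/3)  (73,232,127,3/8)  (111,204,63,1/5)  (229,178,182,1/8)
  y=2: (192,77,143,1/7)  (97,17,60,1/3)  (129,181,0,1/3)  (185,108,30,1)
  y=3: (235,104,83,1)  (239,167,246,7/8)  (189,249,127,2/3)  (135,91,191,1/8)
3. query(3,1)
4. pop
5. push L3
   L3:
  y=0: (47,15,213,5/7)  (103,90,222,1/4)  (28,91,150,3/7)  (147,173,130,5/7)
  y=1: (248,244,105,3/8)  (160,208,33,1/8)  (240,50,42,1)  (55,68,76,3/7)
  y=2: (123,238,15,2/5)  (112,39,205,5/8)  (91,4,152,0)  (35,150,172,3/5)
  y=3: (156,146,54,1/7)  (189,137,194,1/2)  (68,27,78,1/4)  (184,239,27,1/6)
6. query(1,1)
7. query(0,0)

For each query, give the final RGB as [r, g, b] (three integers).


(3,1) stack=L1,L2; from [0,0,0]:
L1 α=2/3: [0, 350/3, 142/3]
L2 α=1/8: [229/8, 373/3, 385/6]
rounded: [29, 124, 64]

at x=1,y=1 over L1,L3:
L1 α=2/3: [194/3, 88, 46/3]
L3 α=1/8: [919/12, 103, 421/24]
→ [77, 103, 18]

at x=0,y=0 over L1,L3:
L1 α=1/7: [247/7, 158/7, 239/7]
L3 α=5/7: [2139/49, 841/49, 7933/49]
→ [44, 17, 162]


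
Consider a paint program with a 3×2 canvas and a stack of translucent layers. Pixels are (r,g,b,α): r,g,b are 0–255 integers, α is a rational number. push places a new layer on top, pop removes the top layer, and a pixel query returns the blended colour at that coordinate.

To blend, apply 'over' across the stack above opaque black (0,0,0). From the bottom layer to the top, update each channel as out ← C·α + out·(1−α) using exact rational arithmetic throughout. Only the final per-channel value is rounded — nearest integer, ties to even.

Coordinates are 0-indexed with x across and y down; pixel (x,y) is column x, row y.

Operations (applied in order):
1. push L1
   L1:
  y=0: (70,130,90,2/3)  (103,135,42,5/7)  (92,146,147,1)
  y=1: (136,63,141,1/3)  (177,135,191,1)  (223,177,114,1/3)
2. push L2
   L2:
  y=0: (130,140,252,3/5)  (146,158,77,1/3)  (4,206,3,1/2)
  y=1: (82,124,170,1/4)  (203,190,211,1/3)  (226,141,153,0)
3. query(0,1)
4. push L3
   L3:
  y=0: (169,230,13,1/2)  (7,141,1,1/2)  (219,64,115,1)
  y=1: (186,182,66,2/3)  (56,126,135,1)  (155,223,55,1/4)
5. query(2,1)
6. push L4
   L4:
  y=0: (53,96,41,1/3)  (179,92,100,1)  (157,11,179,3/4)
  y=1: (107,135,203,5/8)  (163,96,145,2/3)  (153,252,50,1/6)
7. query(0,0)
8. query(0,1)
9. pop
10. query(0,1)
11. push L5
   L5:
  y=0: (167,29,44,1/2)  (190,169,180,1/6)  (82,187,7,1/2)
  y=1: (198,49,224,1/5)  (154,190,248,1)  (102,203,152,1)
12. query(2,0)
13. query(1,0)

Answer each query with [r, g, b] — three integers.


(0,1) stack=L1,L2; from [0,0,0]:
after L1 α=1/3: [136/3, 21, 47]
after L2 α=1/4: [109/2, 187/4, 311/4]
→ [54, 47, 78]

at x=2,y=1 over L1,L2,L3:
L1 α=1/3: [223/3, 59, 38]
L2 α=0: [223/3, 59, 38]
L3 α=1/4: [189/2, 100, 169/4]
= [94, 100, 42]

at x=0,y=0 over L1,L2,L3,L4:
after L1 α=2/3: [140/3, 260/3, 60]
after L2 α=3/5: [290/3, 356/3, 876/5]
after L3 α=1/2: [797/6, 523/3, 941/10]
after L4 α=1/3: [956/9, 1334/9, 382/5]
rounded: [106, 148, 76]

at x=0,y=1 over L1,L2,L3,L4:
+L1 (α=1/3) → [136/3, 21, 47]
+L2 (α=1/4) → [109/2, 187/4, 311/4]
+L3 (α=2/3) → [853/6, 1643/12, 839/12]
+L4 (α=5/8) → [1923/16, 4343/32, 4899/32]
= [120, 136, 153]

(0,1) stack=L1,L2,L3; from [0,0,0]:
after L1 α=1/3: [136/3, 21, 47]
after L2 α=1/4: [109/2, 187/4, 311/4]
after L3 α=2/3: [853/6, 1643/12, 839/12]
= [142, 137, 70]

(2,0) stack=L1,L2,L3,L5; from [0,0,0]:
L1 α=1: [92, 146, 147]
L2 α=1/2: [48, 176, 75]
L3 α=1: [219, 64, 115]
L5 α=1/2: [301/2, 251/2, 61]
rounded: [150, 126, 61]

query (1,0) [L1,L2,L3,L5] — begin 0,0,0
after L1 α=5/7: [515/7, 675/7, 30]
after L2 α=1/3: [684/7, 2456/21, 137/3]
after L3 α=1/2: [733/14, 5417/42, 70/3]
after L5 α=1/6: [6325/84, 34183/252, 445/9]
rounded: [75, 136, 49]


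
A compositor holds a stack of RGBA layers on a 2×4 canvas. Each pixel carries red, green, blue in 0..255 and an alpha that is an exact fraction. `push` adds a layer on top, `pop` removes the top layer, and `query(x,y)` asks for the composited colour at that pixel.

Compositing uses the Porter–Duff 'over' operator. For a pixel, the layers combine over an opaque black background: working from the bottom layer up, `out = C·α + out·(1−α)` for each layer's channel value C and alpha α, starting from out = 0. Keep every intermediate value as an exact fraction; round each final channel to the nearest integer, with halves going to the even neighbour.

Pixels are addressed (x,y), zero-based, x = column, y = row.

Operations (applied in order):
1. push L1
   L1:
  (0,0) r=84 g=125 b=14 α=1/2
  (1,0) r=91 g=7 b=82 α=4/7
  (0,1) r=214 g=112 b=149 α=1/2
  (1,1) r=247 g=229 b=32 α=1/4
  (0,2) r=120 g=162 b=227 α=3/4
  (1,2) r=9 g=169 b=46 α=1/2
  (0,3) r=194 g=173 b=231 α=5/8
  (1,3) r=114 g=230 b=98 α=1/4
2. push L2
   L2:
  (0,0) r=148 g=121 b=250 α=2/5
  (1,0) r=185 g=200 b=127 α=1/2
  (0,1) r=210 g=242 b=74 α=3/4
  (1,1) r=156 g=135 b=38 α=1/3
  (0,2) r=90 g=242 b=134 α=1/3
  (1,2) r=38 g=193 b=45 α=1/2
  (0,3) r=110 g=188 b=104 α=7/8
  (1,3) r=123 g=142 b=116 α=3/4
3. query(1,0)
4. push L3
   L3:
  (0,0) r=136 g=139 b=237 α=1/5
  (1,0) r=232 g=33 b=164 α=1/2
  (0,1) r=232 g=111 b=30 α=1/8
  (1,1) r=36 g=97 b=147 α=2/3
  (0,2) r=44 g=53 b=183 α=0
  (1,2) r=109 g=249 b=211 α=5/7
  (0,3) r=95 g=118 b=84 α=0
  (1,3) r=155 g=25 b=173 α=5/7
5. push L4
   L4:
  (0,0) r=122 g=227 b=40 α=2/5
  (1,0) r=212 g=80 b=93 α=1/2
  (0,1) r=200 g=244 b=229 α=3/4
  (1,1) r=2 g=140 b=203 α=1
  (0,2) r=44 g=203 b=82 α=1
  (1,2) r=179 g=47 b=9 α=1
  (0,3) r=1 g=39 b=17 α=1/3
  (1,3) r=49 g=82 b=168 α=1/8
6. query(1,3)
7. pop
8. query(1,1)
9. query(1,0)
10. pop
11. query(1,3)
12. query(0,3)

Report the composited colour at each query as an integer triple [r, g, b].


query (1,0) [L1,L2] — begin 0,0,0
after L1 α=4/7: [52, 4, 328/7]
after L2 α=1/2: [237/2, 102, 1217/14]
→ [118, 102, 87]

at x=1,y=3 over L1,L2,L3,L4:
after L1 α=1/4: [57/2, 115/2, 49/2]
after L2 α=3/4: [795/8, 967/8, 745/8]
after L3 α=5/7: [3895/28, 1467/28, 4205/28]
after L4 α=1/8: [4091/32, 1795/32, 4877/32]
rounded: [128, 56, 152]

at x=1,y=1 over L1,L2,L3:
+L1 (α=1/4) → [247/4, 229/4, 8]
+L2 (α=1/3) → [559/6, 499/6, 18]
+L3 (α=2/3) → [991/18, 1663/18, 104]
rounded: [55, 92, 104]

(1,0) stack=L1,L2,L3; from [0,0,0]:
+L1 (α=4/7) → [52, 4, 328/7]
+L2 (α=1/2) → [237/2, 102, 1217/14]
+L3 (α=1/2) → [701/4, 135/2, 3513/28]
rounded: [175, 68, 125]

at x=1,y=3 over L1,L2:
L1 α=1/4: [57/2, 115/2, 49/2]
L2 α=3/4: [795/8, 967/8, 745/8]
rounded: [99, 121, 93]

at x=0,y=3 over L1,L2:
after L1 α=5/8: [485/4, 865/8, 1155/8]
after L2 α=7/8: [3565/32, 11393/64, 6979/64]
= [111, 178, 109]


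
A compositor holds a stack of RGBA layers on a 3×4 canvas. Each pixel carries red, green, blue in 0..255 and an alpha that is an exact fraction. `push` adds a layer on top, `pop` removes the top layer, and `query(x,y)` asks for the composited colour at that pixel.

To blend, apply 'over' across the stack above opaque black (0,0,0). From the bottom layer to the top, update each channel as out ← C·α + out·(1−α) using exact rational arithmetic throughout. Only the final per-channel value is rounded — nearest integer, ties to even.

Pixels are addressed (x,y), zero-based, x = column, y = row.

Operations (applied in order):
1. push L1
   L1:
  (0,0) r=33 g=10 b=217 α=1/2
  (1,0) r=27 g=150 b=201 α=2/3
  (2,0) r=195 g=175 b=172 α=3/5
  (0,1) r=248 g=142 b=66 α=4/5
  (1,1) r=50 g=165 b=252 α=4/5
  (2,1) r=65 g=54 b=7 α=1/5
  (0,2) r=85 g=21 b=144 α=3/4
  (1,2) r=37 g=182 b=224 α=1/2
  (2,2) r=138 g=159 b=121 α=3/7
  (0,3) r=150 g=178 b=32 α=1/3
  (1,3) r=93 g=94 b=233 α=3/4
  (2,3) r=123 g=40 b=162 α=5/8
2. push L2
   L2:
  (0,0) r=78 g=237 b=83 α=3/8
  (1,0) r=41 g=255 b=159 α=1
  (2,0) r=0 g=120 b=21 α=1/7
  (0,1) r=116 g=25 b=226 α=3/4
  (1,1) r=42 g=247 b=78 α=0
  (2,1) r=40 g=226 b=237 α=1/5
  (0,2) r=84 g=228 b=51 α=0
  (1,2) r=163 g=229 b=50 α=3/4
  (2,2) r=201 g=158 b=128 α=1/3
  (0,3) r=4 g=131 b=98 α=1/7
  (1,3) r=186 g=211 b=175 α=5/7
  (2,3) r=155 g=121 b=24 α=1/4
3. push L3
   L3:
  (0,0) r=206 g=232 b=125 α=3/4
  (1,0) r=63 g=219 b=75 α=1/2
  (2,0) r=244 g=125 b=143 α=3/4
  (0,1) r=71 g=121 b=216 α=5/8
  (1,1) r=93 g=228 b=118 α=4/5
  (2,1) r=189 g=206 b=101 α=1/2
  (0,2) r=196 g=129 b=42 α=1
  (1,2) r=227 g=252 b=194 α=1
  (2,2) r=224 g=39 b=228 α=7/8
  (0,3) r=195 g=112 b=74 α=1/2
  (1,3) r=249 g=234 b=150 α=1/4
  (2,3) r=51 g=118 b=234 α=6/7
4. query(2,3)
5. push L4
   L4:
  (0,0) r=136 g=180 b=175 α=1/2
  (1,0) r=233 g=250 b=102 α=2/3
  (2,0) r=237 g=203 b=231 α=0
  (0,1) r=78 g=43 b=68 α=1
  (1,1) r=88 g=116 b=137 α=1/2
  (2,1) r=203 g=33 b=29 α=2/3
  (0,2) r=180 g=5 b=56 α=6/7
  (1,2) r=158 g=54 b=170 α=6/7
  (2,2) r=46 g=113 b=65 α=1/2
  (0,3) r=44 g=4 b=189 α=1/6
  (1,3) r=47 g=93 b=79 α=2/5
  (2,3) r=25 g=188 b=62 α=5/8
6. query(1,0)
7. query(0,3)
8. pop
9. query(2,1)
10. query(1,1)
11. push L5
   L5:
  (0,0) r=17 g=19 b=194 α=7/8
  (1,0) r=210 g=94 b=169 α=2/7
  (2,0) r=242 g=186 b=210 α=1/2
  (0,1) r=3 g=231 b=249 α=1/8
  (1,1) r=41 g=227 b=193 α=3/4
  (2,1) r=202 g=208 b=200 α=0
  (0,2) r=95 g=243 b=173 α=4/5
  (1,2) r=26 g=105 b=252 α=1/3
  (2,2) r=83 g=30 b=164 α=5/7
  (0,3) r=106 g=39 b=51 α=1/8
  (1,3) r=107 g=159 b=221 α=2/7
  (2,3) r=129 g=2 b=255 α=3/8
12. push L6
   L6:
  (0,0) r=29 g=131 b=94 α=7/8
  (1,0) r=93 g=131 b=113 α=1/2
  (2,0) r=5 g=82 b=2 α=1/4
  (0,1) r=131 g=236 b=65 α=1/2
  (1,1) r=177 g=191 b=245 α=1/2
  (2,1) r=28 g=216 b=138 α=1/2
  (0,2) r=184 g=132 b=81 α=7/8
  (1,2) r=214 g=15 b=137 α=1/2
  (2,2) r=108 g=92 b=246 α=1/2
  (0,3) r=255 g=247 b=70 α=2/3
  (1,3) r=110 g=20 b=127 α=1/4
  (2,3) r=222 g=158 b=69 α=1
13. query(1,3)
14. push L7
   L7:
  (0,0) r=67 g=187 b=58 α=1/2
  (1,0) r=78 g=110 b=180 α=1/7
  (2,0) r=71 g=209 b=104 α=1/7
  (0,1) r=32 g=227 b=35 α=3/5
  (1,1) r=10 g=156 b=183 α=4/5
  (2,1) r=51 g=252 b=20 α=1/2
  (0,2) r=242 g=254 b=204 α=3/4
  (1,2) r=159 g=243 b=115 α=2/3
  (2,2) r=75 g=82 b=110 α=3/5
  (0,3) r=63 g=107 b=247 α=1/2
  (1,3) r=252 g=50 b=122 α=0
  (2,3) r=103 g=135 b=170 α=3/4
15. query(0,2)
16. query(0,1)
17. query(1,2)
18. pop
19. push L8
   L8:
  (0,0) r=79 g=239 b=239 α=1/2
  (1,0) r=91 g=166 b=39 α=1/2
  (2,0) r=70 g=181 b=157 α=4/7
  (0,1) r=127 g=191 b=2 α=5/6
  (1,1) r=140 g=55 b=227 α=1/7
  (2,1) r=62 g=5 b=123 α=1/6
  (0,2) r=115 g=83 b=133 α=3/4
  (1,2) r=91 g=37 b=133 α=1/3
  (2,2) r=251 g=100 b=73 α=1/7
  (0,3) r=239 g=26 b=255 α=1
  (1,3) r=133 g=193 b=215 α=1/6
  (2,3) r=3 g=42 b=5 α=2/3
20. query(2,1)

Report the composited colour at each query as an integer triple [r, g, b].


(2,3) stack=L1,L2,L3; from [0,0,0]:
after L1 α=5/8: [615/8, 25, 405/4]
after L2 α=1/4: [3085/32, 49, 1311/16]
after L3 α=6/7: [12877/224, 757/7, 23775/112]
→ [57, 108, 212]

at x=1,y=0 over L1,L2,L3,L4:
L1 α=2/3: [18, 100, 134]
L2 α=1: [41, 255, 159]
L3 α=1/2: [52, 237, 117]
L4 α=2/3: [518/3, 737/3, 107]
→ [173, 246, 107]

(0,3) stack=L1,L2,L3,L4; from [0,0,0]:
L1 α=1/3: [50, 178/3, 32/3]
L2 α=1/7: [304/7, 487/7, 162/7]
L3 α=1/2: [1669/14, 1271/14, 340/7]
L4 α=1/6: [2987/28, 2137/28, 3023/42]
rounded: [107, 76, 72]

query (2,1) [L1,L2,L3] — begin 0,0,0
L1 α=1/5: [13, 54/5, 7/5]
L2 α=1/5: [92/5, 1346/25, 1213/25]
L3 α=1/2: [1037/10, 3248/25, 1869/25]
→ [104, 130, 75]

(1,1) stack=L1,L2,L3; from [0,0,0]:
after L1 α=4/5: [40, 132, 1008/5]
after L2 α=0: [40, 132, 1008/5]
after L3 α=4/5: [412/5, 1044/5, 3368/25]
rounded: [82, 209, 135]

at x=1,y=3 over L1,L2,L3,L5,L6:
after L1 α=3/4: [279/4, 141/2, 699/4]
after L2 α=5/7: [2139/14, 1196/7, 2449/14]
after L3 α=1/4: [9903/56, 2613/14, 9447/56]
after L5 α=2/7: [61499/392, 17517/98, 71987/392]
after L6 α=1/4: [227617/1568, 54511/392, 265745/1568]
rounded: [145, 139, 169]

query (0,2) [L1,L2,L3,L5,L6,L7] — begin 0,0,0
L1 α=3/4: [255/4, 63/4, 108]
L2 α=0: [255/4, 63/4, 108]
L3 α=1: [196, 129, 42]
L5 α=4/5: [576/5, 1101/5, 734/5]
L6 α=7/8: [877/5, 5721/40, 3569/40]
L7 α=3/4: [4507/20, 36201/160, 28049/160]
→ [225, 226, 175]

at x=0,y=1 over L1,L2,L3,L5,L6,L7:
after L1 α=4/5: [992/5, 568/5, 264/5]
after L2 α=3/4: [683/5, 943/20, 1827/10]
after L3 α=5/8: [478/5, 14929/160, 16281/80]
after L5 α=1/8: [3361/40, 141463/1280, 133887/640]
after L6 α=1/2: [8601/80, 443543/2560, 175487/1280]
after L7 α=3/5: [12441/200, 1315223/6400, 242687/3200]
= [62, 206, 76]

at x=1,y=2 over L1,L2,L3,L5,L6,L7:
L1 α=1/2: [37/2, 91, 112]
L2 α=3/4: [1015/8, 389/2, 131/2]
L3 α=1: [227, 252, 194]
L5 α=1/3: [160, 203, 640/3]
L6 α=1/2: [187, 109, 1051/6]
L7 α=2/3: [505/3, 595/3, 2431/18]
rounded: [168, 198, 135]

query (2,1) [L1,L2,L3,L5,L6,L8] — begin 0,0,0
after L1 α=1/5: [13, 54/5, 7/5]
after L2 α=1/5: [92/5, 1346/25, 1213/25]
after L3 α=1/2: [1037/10, 3248/25, 1869/25]
after L5 α=0: [1037/10, 3248/25, 1869/25]
after L6 α=1/2: [1317/20, 4324/25, 5319/50]
after L8 α=1/6: [1565/24, 4349/30, 2183/20]
= [65, 145, 109]


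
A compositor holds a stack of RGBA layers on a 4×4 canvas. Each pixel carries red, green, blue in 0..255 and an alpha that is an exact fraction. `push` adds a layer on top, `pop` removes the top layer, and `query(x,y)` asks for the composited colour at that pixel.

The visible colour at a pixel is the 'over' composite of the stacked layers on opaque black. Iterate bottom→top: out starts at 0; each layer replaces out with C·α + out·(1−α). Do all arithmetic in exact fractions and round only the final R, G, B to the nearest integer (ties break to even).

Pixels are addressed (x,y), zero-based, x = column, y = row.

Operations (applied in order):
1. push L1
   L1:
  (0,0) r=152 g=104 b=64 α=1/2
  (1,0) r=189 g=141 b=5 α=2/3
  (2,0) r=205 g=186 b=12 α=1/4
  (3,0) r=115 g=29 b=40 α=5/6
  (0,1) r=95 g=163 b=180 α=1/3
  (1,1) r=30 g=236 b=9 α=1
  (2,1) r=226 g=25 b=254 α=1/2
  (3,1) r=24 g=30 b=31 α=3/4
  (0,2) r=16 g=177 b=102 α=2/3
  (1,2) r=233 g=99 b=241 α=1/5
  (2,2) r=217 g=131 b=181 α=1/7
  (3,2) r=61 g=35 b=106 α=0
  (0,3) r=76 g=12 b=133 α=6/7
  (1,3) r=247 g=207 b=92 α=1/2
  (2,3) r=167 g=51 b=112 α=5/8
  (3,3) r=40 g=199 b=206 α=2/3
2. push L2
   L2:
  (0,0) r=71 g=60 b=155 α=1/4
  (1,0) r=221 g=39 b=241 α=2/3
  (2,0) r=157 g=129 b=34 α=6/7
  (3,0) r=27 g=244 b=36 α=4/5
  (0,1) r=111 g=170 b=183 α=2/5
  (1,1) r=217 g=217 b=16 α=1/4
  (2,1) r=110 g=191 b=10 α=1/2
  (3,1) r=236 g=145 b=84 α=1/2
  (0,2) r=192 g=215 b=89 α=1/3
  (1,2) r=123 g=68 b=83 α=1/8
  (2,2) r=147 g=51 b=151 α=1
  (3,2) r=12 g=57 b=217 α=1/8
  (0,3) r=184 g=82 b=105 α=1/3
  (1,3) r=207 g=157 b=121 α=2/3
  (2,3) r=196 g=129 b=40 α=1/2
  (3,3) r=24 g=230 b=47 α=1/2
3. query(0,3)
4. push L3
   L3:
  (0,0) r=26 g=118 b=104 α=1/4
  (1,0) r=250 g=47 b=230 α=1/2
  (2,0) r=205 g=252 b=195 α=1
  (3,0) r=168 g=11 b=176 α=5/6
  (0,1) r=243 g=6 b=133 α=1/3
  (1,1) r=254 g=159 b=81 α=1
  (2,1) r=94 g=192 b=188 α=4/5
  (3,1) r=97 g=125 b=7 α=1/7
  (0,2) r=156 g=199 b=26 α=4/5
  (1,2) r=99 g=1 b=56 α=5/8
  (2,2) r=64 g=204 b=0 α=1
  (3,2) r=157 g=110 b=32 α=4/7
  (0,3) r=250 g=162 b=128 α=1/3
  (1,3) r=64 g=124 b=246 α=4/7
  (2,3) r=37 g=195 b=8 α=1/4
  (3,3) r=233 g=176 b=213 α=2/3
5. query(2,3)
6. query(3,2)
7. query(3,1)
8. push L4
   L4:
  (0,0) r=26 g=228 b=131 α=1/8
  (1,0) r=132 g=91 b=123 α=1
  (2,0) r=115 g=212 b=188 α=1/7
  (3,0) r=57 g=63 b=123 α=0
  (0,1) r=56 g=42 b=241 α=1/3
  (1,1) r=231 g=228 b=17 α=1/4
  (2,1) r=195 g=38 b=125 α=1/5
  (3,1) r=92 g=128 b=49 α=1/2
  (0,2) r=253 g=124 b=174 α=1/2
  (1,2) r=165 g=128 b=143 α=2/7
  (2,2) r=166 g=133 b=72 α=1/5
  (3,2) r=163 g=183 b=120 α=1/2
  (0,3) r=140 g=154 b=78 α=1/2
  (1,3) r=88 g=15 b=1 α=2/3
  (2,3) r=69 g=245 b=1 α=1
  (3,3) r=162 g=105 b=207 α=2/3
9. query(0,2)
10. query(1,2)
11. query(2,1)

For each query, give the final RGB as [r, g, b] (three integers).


query (0,3) [L1,L2] — begin 0,0,0
after L1 α=6/7: [456/7, 72/7, 114]
after L2 α=1/3: [2200/21, 718/21, 111]
rounded: [105, 34, 111]

(2,3) stack=L1,L2,L3; from [0,0,0]:
+L1 (α=5/8) → [835/8, 255/8, 70]
+L2 (α=1/2) → [2403/16, 1287/16, 55]
+L3 (α=1/4) → [7801/64, 6981/64, 173/4]
→ [122, 109, 43]

(3,2) stack=L1,L2,L3; from [0,0,0]:
+L1 (α=0) → [0, 0, 0]
+L2 (α=1/8) → [3/2, 57/8, 217/8]
+L3 (α=4/7) → [1265/14, 3691/56, 1675/56]
= [90, 66, 30]

query (3,1) [L1,L2,L3] — begin 0,0,0
L1 α=3/4: [18, 45/2, 93/4]
L2 α=1/2: [127, 335/4, 429/8]
L3 α=1/7: [859/7, 1255/14, 1315/28]
rounded: [123, 90, 47]

(0,2) stack=L1,L2,L3,L4; from [0,0,0]:
+L1 (α=2/3) → [32/3, 118, 68]
+L2 (α=1/3) → [640/9, 451/3, 75]
+L3 (α=4/5) → [6256/45, 2839/15, 179/5]
+L4 (α=1/2) → [17641/90, 4699/30, 1049/10]
rounded: [196, 157, 105]

(1,2) stack=L1,L2,L3,L4; from [0,0,0]:
after L1 α=1/5: [233/5, 99/5, 241/5]
after L2 α=1/8: [1123/20, 1033/40, 1051/20]
after L3 α=5/8: [13269/160, 3299/320, 8753/160]
after L4 α=2/7: [23829/224, 19683/448, 17905/224]
rounded: [106, 44, 80]

query (2,1) [L1,L2,L3,L4] — begin 0,0,0
+L1 (α=1/2) → [113, 25/2, 127]
+L2 (α=1/2) → [223/2, 407/4, 137/2]
+L3 (α=4/5) → [195/2, 3479/20, 1641/10]
+L4 (α=1/5) → [117, 3669/25, 3907/25]
= [117, 147, 156]


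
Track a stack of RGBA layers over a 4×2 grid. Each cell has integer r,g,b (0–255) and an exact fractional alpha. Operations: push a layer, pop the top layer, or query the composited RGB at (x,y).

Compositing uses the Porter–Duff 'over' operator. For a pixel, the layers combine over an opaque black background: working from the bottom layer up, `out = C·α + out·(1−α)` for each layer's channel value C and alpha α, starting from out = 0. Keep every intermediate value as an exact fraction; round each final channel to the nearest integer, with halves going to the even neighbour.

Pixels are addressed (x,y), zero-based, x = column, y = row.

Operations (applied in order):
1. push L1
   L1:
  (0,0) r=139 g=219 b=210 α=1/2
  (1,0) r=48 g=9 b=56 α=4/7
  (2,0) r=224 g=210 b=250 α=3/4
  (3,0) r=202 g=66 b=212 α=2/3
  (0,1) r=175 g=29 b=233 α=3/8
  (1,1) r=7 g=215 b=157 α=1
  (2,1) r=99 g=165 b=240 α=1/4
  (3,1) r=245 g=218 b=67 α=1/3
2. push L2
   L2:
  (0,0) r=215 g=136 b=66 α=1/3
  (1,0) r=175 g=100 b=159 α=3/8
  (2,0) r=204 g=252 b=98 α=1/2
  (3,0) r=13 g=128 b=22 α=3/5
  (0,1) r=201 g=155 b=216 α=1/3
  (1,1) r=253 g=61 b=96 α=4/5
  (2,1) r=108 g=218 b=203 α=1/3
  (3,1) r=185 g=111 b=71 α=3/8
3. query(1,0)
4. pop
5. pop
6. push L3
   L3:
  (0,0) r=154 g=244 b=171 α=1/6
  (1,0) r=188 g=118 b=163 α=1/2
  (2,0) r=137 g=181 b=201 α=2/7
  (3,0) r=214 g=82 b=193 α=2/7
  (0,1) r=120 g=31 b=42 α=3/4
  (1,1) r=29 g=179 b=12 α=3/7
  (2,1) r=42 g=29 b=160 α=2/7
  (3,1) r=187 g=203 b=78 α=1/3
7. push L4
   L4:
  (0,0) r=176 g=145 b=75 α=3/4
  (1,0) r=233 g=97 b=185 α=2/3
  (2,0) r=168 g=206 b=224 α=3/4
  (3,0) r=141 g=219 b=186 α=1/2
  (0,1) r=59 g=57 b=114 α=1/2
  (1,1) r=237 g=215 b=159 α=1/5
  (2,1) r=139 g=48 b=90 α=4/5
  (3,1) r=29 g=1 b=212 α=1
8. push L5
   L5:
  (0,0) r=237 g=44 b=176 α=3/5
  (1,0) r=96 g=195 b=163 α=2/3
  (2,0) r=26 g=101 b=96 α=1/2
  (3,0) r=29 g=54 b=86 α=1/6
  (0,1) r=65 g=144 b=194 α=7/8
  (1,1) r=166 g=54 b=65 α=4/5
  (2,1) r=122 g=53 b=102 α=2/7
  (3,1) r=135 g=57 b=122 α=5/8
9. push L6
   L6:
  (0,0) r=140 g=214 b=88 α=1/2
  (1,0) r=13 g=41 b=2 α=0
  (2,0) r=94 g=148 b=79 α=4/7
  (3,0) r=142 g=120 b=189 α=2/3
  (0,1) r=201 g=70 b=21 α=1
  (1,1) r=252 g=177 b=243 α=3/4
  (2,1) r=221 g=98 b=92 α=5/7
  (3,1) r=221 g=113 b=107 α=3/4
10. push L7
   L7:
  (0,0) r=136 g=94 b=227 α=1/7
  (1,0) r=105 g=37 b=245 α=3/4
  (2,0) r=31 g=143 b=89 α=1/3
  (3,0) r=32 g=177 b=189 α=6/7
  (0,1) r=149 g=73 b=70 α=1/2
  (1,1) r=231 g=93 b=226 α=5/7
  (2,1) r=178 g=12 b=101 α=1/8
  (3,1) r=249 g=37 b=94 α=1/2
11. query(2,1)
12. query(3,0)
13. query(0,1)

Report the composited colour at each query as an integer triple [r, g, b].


query (1,0) [L1,L2] — begin 0,0,0
L1 α=4/7: [192/7, 36/7, 32]
L2 α=3/8: [4635/56, 285/7, 637/8]
→ [83, 41, 80]

at x=2,y=1 over L3,L4,L5,L6,L7:
L3 α=2/7: [12, 58/7, 320/7]
L4 α=4/5: [568/5, 1402/35, 568/7]
L5 α=2/7: [116, 2144/49, 4268/49]
L6 α=5/7: [191, 28298/343, 31076/343]
L7 α=1/8: [1515/8, 14443/196, 36025/392]
= [189, 74, 92]

at x=3,y=0 over L3,L4,L5,L6,L7:
L3 α=2/7: [428/7, 164/7, 386/7]
L4 α=1/2: [1415/14, 1697/14, 844/7]
L5 α=1/6: [7481/84, 9241/84, 2411/21]
L6 α=2/3: [31337/252, 29401/252, 10349/63]
L7 α=6/7: [79721/1764, 297025/1764, 81791/441]
rounded: [45, 168, 185]

(0,1) stack=L3,L4,L5,L6,L7; from [0,0,0]:
L3 α=3/4: [90, 93/4, 63/2]
L4 α=1/2: [149/2, 321/8, 291/4]
L5 α=7/8: [1059/16, 8385/64, 5723/32]
L6 α=1: [201, 70, 21]
L7 α=1/2: [175, 143/2, 91/2]
= [175, 72, 46]


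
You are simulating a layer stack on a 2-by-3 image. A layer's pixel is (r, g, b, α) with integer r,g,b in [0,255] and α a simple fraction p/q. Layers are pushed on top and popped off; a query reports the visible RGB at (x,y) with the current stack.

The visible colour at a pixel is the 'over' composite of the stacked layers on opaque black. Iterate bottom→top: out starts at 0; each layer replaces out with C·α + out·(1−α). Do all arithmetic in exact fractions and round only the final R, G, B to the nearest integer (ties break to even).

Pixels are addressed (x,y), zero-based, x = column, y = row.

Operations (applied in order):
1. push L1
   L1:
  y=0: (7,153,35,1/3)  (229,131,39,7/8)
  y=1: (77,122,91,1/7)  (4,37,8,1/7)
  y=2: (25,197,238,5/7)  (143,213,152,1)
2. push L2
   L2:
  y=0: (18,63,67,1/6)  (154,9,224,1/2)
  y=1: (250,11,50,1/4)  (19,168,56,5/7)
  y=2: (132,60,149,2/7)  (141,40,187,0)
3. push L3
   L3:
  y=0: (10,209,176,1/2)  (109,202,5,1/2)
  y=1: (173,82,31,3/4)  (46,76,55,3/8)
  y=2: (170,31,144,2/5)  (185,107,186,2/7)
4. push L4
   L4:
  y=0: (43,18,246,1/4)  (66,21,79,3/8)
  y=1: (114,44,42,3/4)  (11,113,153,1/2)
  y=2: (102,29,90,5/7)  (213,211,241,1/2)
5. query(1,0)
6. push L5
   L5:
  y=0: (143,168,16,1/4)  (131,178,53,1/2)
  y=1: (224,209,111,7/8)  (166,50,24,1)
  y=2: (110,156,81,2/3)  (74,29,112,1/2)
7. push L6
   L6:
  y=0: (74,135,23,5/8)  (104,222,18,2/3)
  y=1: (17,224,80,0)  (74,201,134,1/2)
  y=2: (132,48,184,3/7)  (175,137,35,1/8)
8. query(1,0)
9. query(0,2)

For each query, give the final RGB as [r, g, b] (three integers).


at x=1,y=0 over L1,L2,L3,L4:
L1 α=7/8: [1603/8, 917/8, 273/8]
L2 α=1/2: [2835/16, 989/16, 2065/16]
L3 α=1/2: [4579/32, 4221/32, 2145/32]
L4 α=3/8: [29231/256, 23121/256, 18309/256]
→ [114, 90, 72]

(1,0) stack=L1,L2,L3,L4,L5,L6; from [0,0,0]:
after L1 α=7/8: [1603/8, 917/8, 273/8]
after L2 α=1/2: [2835/16, 989/16, 2065/16]
after L3 α=1/2: [4579/32, 4221/32, 2145/32]
after L4 α=3/8: [29231/256, 23121/256, 18309/256]
after L5 α=1/2: [62767/512, 68689/512, 31877/512]
after L6 α=2/3: [56421/512, 296017/1536, 50309/1536]
rounded: [110, 193, 33]

(0,2) stack=L1,L2,L3,L4,L5,L6; from [0,0,0]:
+L1 (α=5/7) → [125/7, 985/7, 170]
+L2 (α=2/7) → [2473/49, 5765/49, 164]
+L3 (α=2/5) → [24079/245, 20333/245, 156]
+L4 (α=5/7) → [173108/1715, 76191/1715, 762/7]
+L5 (α=2/3) → [550408/5145, 203757/1715, 632/7]
+L6 (α=3/7) → [4239052/36015, 1061988/12005, 6392/49]
= [118, 88, 130]


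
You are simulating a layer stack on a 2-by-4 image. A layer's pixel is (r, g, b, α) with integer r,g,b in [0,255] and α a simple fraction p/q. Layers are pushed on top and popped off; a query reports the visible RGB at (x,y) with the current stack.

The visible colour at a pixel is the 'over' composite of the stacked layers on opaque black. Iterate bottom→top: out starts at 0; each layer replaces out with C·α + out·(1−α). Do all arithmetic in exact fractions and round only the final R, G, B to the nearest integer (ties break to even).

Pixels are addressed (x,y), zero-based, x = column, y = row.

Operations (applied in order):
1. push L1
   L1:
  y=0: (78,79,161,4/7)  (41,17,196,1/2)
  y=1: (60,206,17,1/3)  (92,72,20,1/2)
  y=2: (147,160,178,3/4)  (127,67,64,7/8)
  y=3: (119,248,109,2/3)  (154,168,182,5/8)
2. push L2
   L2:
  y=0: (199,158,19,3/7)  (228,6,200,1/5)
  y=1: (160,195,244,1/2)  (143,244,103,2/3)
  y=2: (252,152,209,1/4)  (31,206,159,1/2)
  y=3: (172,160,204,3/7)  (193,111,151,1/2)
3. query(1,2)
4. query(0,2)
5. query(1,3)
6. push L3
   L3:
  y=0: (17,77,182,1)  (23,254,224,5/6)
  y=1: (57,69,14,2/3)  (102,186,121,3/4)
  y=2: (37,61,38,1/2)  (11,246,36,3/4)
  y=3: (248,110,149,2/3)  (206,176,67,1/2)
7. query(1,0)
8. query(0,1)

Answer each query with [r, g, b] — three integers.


at x=1,y=2 over L1,L2:
after L1 α=7/8: [889/8, 469/8, 56]
after L2 α=1/2: [1137/16, 2117/16, 215/2]
→ [71, 132, 108]

(0,2) stack=L1,L2; from [0,0,0]:
after L1 α=3/4: [441/4, 120, 267/2]
after L2 α=1/4: [2331/16, 128, 1219/8]
= [146, 128, 152]

(1,3) stack=L1,L2; from [0,0,0]:
L1 α=5/8: [385/4, 105, 455/4]
L2 α=1/2: [1157/8, 108, 1059/8]
= [145, 108, 132]

query (1,0) [L1,L2,L3] — begin 0,0,0
L1 α=1/2: [41/2, 17/2, 98]
L2 α=1/5: [62, 8, 592/5]
L3 α=5/6: [59/2, 213, 1032/5]
= [30, 213, 206]

(0,1) stack=L1,L2,L3; from [0,0,0]:
after L1 α=1/3: [20, 206/3, 17/3]
after L2 α=1/2: [90, 791/6, 749/6]
after L3 α=2/3: [68, 1619/18, 917/18]
= [68, 90, 51]


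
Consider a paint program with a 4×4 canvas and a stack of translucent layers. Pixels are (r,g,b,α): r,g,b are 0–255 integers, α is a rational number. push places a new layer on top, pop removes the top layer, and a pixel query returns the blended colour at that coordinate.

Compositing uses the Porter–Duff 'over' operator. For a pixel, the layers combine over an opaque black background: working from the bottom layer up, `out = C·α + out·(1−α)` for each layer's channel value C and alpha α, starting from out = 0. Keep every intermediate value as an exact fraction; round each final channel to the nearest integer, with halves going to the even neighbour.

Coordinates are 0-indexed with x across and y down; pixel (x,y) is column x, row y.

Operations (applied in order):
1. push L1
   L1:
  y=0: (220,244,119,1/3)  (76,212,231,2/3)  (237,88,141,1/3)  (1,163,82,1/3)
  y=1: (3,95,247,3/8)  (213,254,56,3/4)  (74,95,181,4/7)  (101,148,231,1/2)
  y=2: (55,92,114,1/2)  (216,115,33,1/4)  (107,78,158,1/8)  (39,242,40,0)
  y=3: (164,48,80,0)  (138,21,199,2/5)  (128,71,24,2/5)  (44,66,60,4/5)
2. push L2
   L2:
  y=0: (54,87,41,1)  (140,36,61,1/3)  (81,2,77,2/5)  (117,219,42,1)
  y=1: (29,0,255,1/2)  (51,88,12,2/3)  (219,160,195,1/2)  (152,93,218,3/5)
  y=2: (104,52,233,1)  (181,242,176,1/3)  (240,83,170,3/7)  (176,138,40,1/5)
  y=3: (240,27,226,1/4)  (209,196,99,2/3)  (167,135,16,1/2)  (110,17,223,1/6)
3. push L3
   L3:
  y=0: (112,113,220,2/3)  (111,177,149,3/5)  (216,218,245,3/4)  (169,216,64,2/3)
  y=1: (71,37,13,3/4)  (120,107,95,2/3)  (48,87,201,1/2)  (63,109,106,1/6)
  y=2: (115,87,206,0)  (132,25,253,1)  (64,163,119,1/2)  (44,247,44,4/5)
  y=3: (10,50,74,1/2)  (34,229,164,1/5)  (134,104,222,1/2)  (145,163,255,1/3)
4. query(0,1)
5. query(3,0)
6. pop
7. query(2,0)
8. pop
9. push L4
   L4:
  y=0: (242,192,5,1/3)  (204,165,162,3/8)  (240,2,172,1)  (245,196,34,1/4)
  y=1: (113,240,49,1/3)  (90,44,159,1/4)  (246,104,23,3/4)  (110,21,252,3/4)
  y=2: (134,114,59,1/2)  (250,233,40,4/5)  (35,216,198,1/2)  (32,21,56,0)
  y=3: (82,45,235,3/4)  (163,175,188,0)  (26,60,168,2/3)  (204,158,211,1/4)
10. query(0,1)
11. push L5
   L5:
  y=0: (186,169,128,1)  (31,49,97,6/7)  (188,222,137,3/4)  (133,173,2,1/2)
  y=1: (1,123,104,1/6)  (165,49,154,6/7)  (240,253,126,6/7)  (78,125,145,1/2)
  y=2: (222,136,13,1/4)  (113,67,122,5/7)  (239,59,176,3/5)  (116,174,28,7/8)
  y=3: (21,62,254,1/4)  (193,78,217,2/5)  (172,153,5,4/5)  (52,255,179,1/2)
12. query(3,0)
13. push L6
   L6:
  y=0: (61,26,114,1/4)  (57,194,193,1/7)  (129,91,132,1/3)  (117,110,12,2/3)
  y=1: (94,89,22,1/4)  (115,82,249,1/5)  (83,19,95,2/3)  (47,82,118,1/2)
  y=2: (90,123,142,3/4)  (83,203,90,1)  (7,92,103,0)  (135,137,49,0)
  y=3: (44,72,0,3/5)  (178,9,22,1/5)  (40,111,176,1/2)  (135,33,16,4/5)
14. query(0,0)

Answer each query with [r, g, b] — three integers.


(0,1) stack=L1,L2,L3; from [0,0,0]:
after L1 α=3/8: [9/8, 285/8, 741/8]
after L2 α=1/2: [241/16, 285/16, 2781/16]
after L3 α=3/4: [3649/64, 2061/64, 3405/64]
= [57, 32, 53]

(3,0) stack=L1,L2,L3; from [0,0,0]:
after L1 α=1/3: [1/3, 163/3, 82/3]
after L2 α=1: [117, 219, 42]
after L3 α=2/3: [455/3, 217, 170/3]
= [152, 217, 57]

at x=2,y=0 over L1,L2:
+L1 (α=1/3) → [79, 88/3, 47]
+L2 (α=2/5) → [399/5, 92/5, 59]
rounded: [80, 18, 59]

at x=0,y=1 over L1,L4:
L1 α=3/8: [9/8, 285/8, 741/8]
L4 α=1/3: [461/12, 415/4, 937/12]
= [38, 104, 78]

at x=3,y=0 over L1,L4,L5:
after L1 α=1/3: [1/3, 163/3, 82/3]
after L4 α=1/4: [123/2, 359/4, 29]
after L5 α=1/2: [389/4, 1051/8, 31/2]
= [97, 131, 16]

at x=0,y=0 over L1,L4,L5,L6:
after L1 α=1/3: [220/3, 244/3, 119/3]
after L4 α=1/3: [1166/9, 1064/9, 253/9]
after L5 α=1: [186, 169, 128]
after L6 α=1/4: [619/4, 533/4, 249/2]
→ [155, 133, 124]


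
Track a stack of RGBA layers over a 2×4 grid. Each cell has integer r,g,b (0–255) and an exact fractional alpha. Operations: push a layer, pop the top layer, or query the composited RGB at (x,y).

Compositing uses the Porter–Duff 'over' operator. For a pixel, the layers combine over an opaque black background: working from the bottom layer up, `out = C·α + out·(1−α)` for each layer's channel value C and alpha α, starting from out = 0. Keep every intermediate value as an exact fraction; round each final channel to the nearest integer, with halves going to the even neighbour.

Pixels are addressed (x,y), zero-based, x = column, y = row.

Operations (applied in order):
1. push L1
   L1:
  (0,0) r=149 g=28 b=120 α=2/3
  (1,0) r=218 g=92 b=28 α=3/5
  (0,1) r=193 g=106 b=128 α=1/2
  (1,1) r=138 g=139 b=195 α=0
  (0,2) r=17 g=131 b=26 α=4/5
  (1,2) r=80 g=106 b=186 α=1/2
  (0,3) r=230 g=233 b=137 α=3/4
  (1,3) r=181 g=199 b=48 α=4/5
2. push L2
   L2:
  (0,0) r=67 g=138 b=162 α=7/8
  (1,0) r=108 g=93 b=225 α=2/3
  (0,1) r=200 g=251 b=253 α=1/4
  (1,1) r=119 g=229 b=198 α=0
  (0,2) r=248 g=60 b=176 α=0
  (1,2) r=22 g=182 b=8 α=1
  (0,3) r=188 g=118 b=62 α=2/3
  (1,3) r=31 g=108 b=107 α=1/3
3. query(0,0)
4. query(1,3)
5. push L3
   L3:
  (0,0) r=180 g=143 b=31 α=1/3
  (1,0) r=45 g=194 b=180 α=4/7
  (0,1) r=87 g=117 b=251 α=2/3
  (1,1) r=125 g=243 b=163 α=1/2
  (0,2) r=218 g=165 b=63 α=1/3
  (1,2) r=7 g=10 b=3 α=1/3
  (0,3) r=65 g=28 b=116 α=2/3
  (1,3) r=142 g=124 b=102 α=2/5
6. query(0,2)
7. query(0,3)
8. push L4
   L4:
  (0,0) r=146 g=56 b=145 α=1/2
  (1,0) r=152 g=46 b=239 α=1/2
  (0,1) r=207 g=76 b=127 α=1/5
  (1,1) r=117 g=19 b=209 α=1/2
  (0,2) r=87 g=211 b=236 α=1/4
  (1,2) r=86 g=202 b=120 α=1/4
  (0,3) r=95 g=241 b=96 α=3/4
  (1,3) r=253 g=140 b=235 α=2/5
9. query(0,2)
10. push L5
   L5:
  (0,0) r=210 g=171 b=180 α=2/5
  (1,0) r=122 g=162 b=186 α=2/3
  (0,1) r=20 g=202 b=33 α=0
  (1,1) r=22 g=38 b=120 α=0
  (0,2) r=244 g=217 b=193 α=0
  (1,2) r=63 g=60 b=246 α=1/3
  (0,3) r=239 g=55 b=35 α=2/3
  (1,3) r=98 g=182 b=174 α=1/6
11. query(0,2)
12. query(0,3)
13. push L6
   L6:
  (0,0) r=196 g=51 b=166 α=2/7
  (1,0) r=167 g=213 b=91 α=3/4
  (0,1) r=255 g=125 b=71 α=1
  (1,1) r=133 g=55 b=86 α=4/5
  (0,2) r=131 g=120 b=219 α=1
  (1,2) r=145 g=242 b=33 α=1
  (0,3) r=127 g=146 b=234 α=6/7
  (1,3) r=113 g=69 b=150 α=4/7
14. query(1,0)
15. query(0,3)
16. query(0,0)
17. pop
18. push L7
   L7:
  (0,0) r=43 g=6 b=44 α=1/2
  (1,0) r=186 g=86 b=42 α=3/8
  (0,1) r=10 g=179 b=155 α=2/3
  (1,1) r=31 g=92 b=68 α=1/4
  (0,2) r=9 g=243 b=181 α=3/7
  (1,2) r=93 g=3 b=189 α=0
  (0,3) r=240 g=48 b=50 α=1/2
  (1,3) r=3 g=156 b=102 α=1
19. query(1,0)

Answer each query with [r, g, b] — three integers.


(0,0) stack=L1,L2; from [0,0,0]:
after L1 α=2/3: [298/3, 56/3, 80]
after L2 α=7/8: [1705/24, 1477/12, 607/4]
rounded: [71, 123, 152]

at x=1,y=3 over L1,L2:
+L1 (α=4/5) → [724/5, 796/5, 192/5]
+L2 (α=1/3) → [1603/15, 2132/15, 919/15]
→ [107, 142, 61]

(0,2) stack=L1,L2,L3; from [0,0,0]:
after L1 α=4/5: [68/5, 524/5, 104/5]
after L2 α=0: [68/5, 524/5, 104/5]
after L3 α=1/3: [1226/15, 1873/15, 523/15]
→ [82, 125, 35]

query (0,3) [L1,L2,L3] — begin 0,0,0
+L1 (α=3/4) → [345/2, 699/4, 411/4]
+L2 (α=2/3) → [1097/6, 1643/12, 907/12]
+L3 (α=2/3) → [1877/18, 2315/36, 3691/36]
= [104, 64, 103]

at x=0,y=2 over L1,L2,L3,L4:
after L1 α=4/5: [68/5, 524/5, 104/5]
after L2 α=0: [68/5, 524/5, 104/5]
after L3 α=1/3: [1226/15, 1873/15, 523/15]
after L4 α=1/4: [1661/20, 732/5, 1703/20]
→ [83, 146, 85]

query (0,2) [L1,L2,L3,L4,L5] — begin 0,0,0
+L1 (α=4/5) → [68/5, 524/5, 104/5]
+L2 (α=0) → [68/5, 524/5, 104/5]
+L3 (α=1/3) → [1226/15, 1873/15, 523/15]
+L4 (α=1/4) → [1661/20, 732/5, 1703/20]
+L5 (α=0) → [1661/20, 732/5, 1703/20]
= [83, 146, 85]

(0,3) stack=L1,L2,L3,L4,L5; from [0,0,0]:
after L1 α=3/4: [345/2, 699/4, 411/4]
after L2 α=2/3: [1097/6, 1643/12, 907/12]
after L3 α=2/3: [1877/18, 2315/36, 3691/36]
after L4 α=3/4: [7007/72, 28343/144, 14059/144]
after L5 α=2/3: [41423/216, 44183/432, 24139/432]
= [192, 102, 56]

query (1,0) [L1,L2,L3,L4,L5,L6] — begin 0,0,0
L1 α=3/5: [654/5, 276/5, 84/5]
L2 α=2/3: [578/5, 402/5, 778/5]
L3 α=4/7: [2634/35, 5086/35, 5934/35]
L4 α=1/2: [3977/35, 3348/35, 14299/70]
L5 α=2/3: [12517/105, 4896/35, 40339/210]
L6 α=3/4: [32561/210, 27261/140, 97669/840]
→ [155, 195, 116]

(0,3) stack=L1,L2,L3,L4,L5,L6; from [0,0,0]:
after L1 α=3/4: [345/2, 699/4, 411/4]
after L2 α=2/3: [1097/6, 1643/12, 907/12]
after L3 α=2/3: [1877/18, 2315/36, 3691/36]
after L4 α=3/4: [7007/72, 28343/144, 14059/144]
after L5 α=2/3: [41423/216, 44183/432, 24139/432]
after L6 α=6/7: [206015/1512, 422615/3024, 630667/3024]
= [136, 140, 209]

query (0,0) [L1,L2,L3,L4,L5,L6] — begin 0,0,0
L1 α=2/3: [298/3, 56/3, 80]
L2 α=7/8: [1705/24, 1477/12, 607/4]
L3 α=1/3: [3865/36, 2335/18, 223/2]
L4 α=1/2: [9121/72, 3343/36, 513/4]
L5 α=2/5: [19201/120, 7447/60, 2979/20]
L6 α=2/7: [4087/24, 8671/84, 4307/28]
= [170, 103, 154]

at x=1,y=0 over L1,L2,L3,L4,L5,L7:
L1 α=3/5: [654/5, 276/5, 84/5]
L2 α=2/3: [578/5, 402/5, 778/5]
L3 α=4/7: [2634/35, 5086/35, 5934/35]
L4 α=1/2: [3977/35, 3348/35, 14299/70]
L5 α=2/3: [12517/105, 4896/35, 40339/210]
L7 α=3/8: [24235/168, 3351/28, 45631/336]
= [144, 120, 136]


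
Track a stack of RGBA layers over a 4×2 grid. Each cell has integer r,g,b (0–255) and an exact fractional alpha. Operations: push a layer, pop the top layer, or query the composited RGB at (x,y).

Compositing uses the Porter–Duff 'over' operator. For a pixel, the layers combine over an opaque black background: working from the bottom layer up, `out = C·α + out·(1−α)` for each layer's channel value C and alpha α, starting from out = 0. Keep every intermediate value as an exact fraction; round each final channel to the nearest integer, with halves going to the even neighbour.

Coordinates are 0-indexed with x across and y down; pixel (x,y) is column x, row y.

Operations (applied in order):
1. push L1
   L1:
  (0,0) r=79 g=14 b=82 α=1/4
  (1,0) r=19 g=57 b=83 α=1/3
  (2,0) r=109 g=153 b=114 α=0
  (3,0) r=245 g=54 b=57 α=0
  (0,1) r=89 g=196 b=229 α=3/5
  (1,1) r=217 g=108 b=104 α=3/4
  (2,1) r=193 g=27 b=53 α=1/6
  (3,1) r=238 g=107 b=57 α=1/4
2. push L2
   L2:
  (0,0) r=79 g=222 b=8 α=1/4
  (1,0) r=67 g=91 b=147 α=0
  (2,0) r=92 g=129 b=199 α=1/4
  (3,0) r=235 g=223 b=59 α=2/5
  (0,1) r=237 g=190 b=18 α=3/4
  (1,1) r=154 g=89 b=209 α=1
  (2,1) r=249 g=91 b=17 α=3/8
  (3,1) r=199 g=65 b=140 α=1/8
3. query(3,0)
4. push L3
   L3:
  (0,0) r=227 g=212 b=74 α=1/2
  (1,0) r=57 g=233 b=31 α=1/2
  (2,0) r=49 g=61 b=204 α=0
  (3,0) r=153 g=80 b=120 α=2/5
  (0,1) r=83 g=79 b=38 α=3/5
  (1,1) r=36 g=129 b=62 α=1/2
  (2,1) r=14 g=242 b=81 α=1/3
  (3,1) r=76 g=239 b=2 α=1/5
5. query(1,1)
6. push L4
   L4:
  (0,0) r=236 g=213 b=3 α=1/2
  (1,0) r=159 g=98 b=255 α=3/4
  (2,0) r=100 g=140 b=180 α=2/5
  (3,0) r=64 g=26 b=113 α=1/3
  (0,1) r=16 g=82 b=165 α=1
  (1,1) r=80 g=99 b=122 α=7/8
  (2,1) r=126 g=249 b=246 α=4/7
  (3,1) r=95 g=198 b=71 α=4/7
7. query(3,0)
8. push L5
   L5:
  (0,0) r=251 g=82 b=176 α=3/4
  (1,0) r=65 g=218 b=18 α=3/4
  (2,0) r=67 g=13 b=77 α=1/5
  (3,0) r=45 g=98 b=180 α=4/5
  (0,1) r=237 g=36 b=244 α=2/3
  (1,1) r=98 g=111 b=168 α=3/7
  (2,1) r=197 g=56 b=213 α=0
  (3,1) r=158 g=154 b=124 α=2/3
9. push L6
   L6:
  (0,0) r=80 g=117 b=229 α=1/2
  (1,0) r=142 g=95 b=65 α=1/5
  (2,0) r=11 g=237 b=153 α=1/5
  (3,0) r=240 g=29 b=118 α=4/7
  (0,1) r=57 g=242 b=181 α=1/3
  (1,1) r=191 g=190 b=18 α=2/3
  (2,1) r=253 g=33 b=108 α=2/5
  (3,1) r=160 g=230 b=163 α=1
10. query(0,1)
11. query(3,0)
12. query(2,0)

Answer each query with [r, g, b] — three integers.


query (3,0) [L1,L2] — begin 0,0,0
after L1 α=0: [0, 0, 0]
after L2 α=2/5: [94, 446/5, 118/5]
= [94, 89, 24]

at x=1,y=1 over L1,L2,L3:
after L1 α=3/4: [651/4, 81, 78]
after L2 α=1: [154, 89, 209]
after L3 α=1/2: [95, 109, 271/2]
→ [95, 109, 136]

at x=3,y=0 over L1,L2,L3,L4:
+L1 (α=0) → [0, 0, 0]
+L2 (α=2/5) → [94, 446/5, 118/5]
+L3 (α=2/5) → [588/5, 2138/25, 1554/25]
+L4 (α=1/3) → [1496/15, 1642/25, 5933/75]
→ [100, 66, 79]

query (0,1) [L1,L2,L3,L4,L5,L6] — begin 0,0,0
+L1 (α=3/5) → [267/5, 588/5, 687/5]
+L2 (α=3/4) → [1911/10, 1719/10, 957/20]
+L3 (α=3/5) → [3156/25, 2904/25, 2097/50]
+L4 (α=1) → [16, 82, 165]
+L5 (α=2/3) → [490/3, 154/3, 653/3]
+L6 (α=1/3) → [1151/9, 1034/9, 1849/9]
→ [128, 115, 205]

at x=3,y=0 over L1,L2,L3,L4,L5,L6:
L1 α=0: [0, 0, 0]
L2 α=2/5: [94, 446/5, 118/5]
L3 α=2/5: [588/5, 2138/25, 1554/25]
L4 α=1/3: [1496/15, 1642/25, 5933/75]
L5 α=4/5: [4196/75, 11442/125, 59933/375]
L6 α=4/7: [4028/25, 48826/875, 118933/875]
→ [161, 56, 136]

(2,0) stack=L1,L2,L3,L4,L5,L6; from [0,0,0]:
after L1 α=0: [0, 0, 0]
after L2 α=1/4: [23, 129/4, 199/4]
after L3 α=0: [23, 129/4, 199/4]
after L4 α=2/5: [269/5, 1507/20, 2037/20]
after L5 α=1/5: [1411/25, 1572/25, 2422/25]
after L6 α=1/5: [5919/125, 12213/125, 13513/125]
= [47, 98, 108]


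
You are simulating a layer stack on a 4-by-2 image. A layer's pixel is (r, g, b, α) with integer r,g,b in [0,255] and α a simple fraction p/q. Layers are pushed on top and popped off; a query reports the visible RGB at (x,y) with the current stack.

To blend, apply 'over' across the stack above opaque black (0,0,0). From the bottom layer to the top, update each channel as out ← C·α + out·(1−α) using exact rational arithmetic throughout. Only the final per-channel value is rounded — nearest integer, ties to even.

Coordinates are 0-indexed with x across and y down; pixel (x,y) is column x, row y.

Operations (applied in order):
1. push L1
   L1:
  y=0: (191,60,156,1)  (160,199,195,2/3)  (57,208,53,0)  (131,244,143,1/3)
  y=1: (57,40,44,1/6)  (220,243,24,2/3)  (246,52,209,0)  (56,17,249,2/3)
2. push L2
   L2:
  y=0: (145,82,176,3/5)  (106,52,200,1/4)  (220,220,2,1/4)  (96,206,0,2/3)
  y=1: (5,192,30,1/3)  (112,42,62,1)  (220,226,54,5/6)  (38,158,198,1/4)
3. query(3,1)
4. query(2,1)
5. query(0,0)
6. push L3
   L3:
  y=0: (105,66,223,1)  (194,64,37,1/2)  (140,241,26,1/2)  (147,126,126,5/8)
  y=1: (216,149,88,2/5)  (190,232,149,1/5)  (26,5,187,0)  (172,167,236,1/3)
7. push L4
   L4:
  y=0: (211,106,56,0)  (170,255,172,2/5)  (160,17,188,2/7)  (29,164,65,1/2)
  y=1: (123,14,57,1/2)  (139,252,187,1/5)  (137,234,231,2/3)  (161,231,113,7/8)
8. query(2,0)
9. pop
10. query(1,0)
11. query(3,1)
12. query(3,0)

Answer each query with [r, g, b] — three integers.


query (3,1) [L1,L2] — begin 0,0,0
L1 α=2/3: [112/3, 34/3, 166]
L2 α=1/4: [75/2, 48, 174]
→ [38, 48, 174]

query (2,1) [L1,L2] — begin 0,0,0
after L1 α=0: [0, 0, 0]
after L2 α=5/6: [550/3, 565/3, 45]
rounded: [183, 188, 45]

query (0,0) [L1,L2] — begin 0,0,0
+L1 (α=1) → [191, 60, 156]
+L2 (α=3/5) → [817/5, 366/5, 168]
= [163, 73, 168]

(2,0) stack=L1,L2,L3,L4; from [0,0,0]:
+L1 (α=0) → [0, 0, 0]
+L2 (α=1/4) → [55, 55, 1/2]
+L3 (α=1/2) → [195/2, 148, 53/4]
+L4 (α=2/7) → [1615/14, 774/7, 1769/28]
→ [115, 111, 63]

at x=1,y=0 over L1,L2,L3:
L1 α=2/3: [320/3, 398/3, 130]
L2 α=1/4: [213/2, 225/2, 295/2]
L3 α=1/2: [601/4, 353/4, 369/4]
→ [150, 88, 92]

at x=3,y=1 over L1,L2,L3:
after L1 α=2/3: [112/3, 34/3, 166]
after L2 α=1/4: [75/2, 48, 174]
after L3 α=1/3: [247/3, 263/3, 584/3]
rounded: [82, 88, 195]

query (3,0) [L1,L2,L3] — begin 0,0,0
L1 α=1/3: [131/3, 244/3, 143/3]
L2 α=2/3: [707/9, 1480/9, 143/9]
L3 α=5/8: [364/3, 1685/12, 2033/24]
= [121, 140, 85]
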